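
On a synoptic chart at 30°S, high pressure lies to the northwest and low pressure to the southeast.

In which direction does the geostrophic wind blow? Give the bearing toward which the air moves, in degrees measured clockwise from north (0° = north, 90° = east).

The pressure-gradient force points toward the southeast (bearing 135°).
Geostrophic balance: in the Southern Hemisphere the Coriolis force deflects motion to the left, so the geostrophic wind blows 90° to the left of the pressure-gradient force (low pressure on the right).
Rotating 135° by 90° counterclockwise gives 045° — the wind blows toward the northeast.

045°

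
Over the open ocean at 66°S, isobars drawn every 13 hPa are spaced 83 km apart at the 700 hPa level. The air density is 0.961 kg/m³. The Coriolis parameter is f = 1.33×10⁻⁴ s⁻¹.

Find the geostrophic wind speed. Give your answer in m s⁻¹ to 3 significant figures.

Pressure gradient: |∂P/∂n| = 1300 Pa / 83000 m = 1.57×10⁻² Pa/m
Geostrophic balance (pressure-gradient force = Coriolis force):
V_g = (1/(fρ)) |∂P/∂n| = 1.57×10⁻² / (1.33×10⁻⁴ × 0.961) = 123 m/s

123 m s⁻¹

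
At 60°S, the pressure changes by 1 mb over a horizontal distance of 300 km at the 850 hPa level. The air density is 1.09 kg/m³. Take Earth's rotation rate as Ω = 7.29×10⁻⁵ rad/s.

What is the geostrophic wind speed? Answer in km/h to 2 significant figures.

Coriolis parameter at 60°S:
f = 2Ω sin φ = 2 × 7.29×10⁻⁵ × sin 60° = 1.26×10⁻⁴ s⁻¹
Pressure gradient: |∂P/∂n| = 100 Pa / 300000 m = 3.33×10⁻⁴ Pa/m
Geostrophic balance (pressure-gradient force = Coriolis force):
V_g = (1/(fρ)) |∂P/∂n| = 3.33×10⁻⁴ / (1.26×10⁻⁴ × 1.09) = 2.42 m/s
Converting: 2.42 m/s × 3.6 = 8.7 km/h

8.7 km/h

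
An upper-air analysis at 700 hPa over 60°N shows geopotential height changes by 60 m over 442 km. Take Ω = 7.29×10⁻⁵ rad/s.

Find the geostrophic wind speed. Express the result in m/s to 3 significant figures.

Coriolis parameter at 60°N:
f = 2Ω sin φ = 2 × 7.29×10⁻⁵ × sin 60° = 1.26×10⁻⁴ s⁻¹
Height gradient: |∂Z/∂n| = 60 m / 442000 m = 1.36×10⁻⁴
On a pressure surface, geostrophic balance gives V_g = (g/f)|∂Z/∂n|:
V_g = 9.81 × 1.36×10⁻⁴ / 1.26×10⁻⁴ = 10.5 m/s

10.5 m/s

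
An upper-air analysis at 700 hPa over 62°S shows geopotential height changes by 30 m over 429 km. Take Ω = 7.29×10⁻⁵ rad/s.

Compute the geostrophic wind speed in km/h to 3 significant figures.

Coriolis parameter at 62°S:
f = 2Ω sin φ = 2 × 7.29×10⁻⁵ × sin 62° = 1.29×10⁻⁴ s⁻¹
Height gradient: |∂Z/∂n| = 30 m / 429000 m = 6.99×10⁻⁵
On a pressure surface, geostrophic balance gives V_g = (g/f)|∂Z/∂n|:
V_g = 9.81 × 6.99×10⁻⁵ / 1.29×10⁻⁴ = 5.33 m/s
Converting: 5.33 m/s × 3.6 = 19.2 km/h

19.2 km/h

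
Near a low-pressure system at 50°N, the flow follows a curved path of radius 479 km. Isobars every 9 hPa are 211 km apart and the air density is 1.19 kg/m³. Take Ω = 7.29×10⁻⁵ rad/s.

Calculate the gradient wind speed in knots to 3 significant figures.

43.9 knots

Coriolis parameter at 50°N:
f = 2Ω sin φ = 2 × 7.29×10⁻⁵ × sin 50° = 1.12×10⁻⁴ s⁻¹
Pressure gradient: |∂P/∂n| = 900 Pa / 211000 m = 4.27×10⁻³ Pa/m
Geostrophic speed: V_g = |∂P/∂n|/(fρ) = 4.27×10⁻³/(1.12×10⁻⁴ × 1.19) = 32.1 m/s
Around a low, centrifugal force acts outward with Coriolis, so pressure-gradient force balances both:
(1/ρ)|∂P/∂n| = fV + V²/R  →  V² + fR·V − fR·V_g = 0
With fR = 1.12×10⁻⁴ × 479×10³ m = 53.5 m/s:
V = [−fR + √((fR)² + 4 fR V_g)]/2 = [−53.5 + √(53.5² + 4×53.5×32.1)]/2 = 22.6 m/s
Subgeostrophic (V < V_g = 32.1 m/s), as expected around a low.
Converting: 22.6 m/s × 1.944 = 43.9 knots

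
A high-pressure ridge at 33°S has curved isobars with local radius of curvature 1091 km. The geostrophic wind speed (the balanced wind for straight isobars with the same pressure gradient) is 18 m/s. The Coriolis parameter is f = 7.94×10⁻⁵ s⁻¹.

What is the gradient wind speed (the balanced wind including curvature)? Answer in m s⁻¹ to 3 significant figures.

Around a high, pressure-gradient force acts outward with centrifugal, so Coriolis balances both:
fV = (1/ρ)|∂P/∂n| + V²/R  →  V² − fR·V + fR·V_g = 0
With fR = 7.94×10⁻⁵ × 1091×10³ m = 86.6 m/s:
V = [fR − √((fR)² − 4 fR V_g)]/2 = [86.6 − √(86.6² − 4×86.6×18)]/2 = 25.5 m/s
Supergeostrophic (V > V_g = 18 m/s), as expected around a high.

25.5 m s⁻¹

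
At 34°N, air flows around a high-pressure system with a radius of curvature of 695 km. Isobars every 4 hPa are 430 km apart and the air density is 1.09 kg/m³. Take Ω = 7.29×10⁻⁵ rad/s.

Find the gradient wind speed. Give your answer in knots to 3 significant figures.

Coriolis parameter at 34°N:
f = 2Ω sin φ = 2 × 7.29×10⁻⁵ × sin 34° = 8.15×10⁻⁵ s⁻¹
Pressure gradient: |∂P/∂n| = 400 Pa / 430000 m = 9.30×10⁻⁴ Pa/m
Geostrophic speed: V_g = |∂P/∂n|/(fρ) = 9.30×10⁻⁴/(8.15×10⁻⁵ × 1.09) = 10.5 m/s
Around a high, pressure-gradient force acts outward with centrifugal, so Coriolis balances both:
fV = (1/ρ)|∂P/∂n| + V²/R  →  V² − fR·V + fR·V_g = 0
With fR = 8.15×10⁻⁵ × 695×10³ m = 56.7 m/s:
V = [fR − √((fR)² − 4 fR V_g)]/2 = [56.7 − √(56.7² − 4×56.7×10.5)]/2 = 13.9 m/s
Supergeostrophic (V > V_g = 10.5 m/s), as expected around a high.
Converting: 13.9 m/s × 1.944 = 26.9 knots

26.9 knots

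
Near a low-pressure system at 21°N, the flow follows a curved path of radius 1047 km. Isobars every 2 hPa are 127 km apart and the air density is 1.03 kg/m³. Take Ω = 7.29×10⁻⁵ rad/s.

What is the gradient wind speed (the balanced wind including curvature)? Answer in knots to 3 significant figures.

41.0 knots

Coriolis parameter at 21°N:
f = 2Ω sin φ = 2 × 7.29×10⁻⁵ × sin 21° = 5.23×10⁻⁵ s⁻¹
Pressure gradient: |∂P/∂n| = 200 Pa / 127000 m = 1.57×10⁻³ Pa/m
Geostrophic speed: V_g = |∂P/∂n|/(fρ) = 1.57×10⁻³/(5.23×10⁻⁵ × 1.03) = 29.3 m/s
Around a low, centrifugal force acts outward with Coriolis, so pressure-gradient force balances both:
(1/ρ)|∂P/∂n| = fV + V²/R  →  V² + fR·V − fR·V_g = 0
With fR = 5.23×10⁻⁵ × 1047×10³ m = 54.7 m/s:
V = [−fR + √((fR)² + 4 fR V_g)]/2 = [−54.7 + √(54.7² + 4×54.7×29.3)]/2 = 21.1 m/s
Subgeostrophic (V < V_g = 29.3 m/s), as expected around a low.
Converting: 21.1 m/s × 1.944 = 41.0 knots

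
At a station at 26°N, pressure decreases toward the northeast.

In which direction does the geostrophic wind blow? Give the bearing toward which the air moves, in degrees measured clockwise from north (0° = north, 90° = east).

135°

The pressure-gradient force points toward the northeast (bearing 045°).
Geostrophic balance: in the Northern Hemisphere the Coriolis force deflects motion to the right, so the geostrophic wind blows 90° to the right of the pressure-gradient force (low pressure on the left).
Rotating 045° by 90° clockwise gives 135° — the wind blows toward the southeast.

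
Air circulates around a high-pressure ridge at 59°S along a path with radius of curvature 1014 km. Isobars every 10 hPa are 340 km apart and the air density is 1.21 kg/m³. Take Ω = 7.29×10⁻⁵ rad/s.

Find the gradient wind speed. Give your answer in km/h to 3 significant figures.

Coriolis parameter at 59°S:
f = 2Ω sin φ = 2 × 7.29×10⁻⁵ × sin 59° = 1.25×10⁻⁴ s⁻¹
Pressure gradient: |∂P/∂n| = 1000 Pa / 340000 m = 2.94×10⁻³ Pa/m
Geostrophic speed: V_g = |∂P/∂n|/(fρ) = 2.94×10⁻³/(1.25×10⁻⁴ × 1.21) = 19.4 m/s
Around a high, pressure-gradient force acts outward with centrifugal, so Coriolis balances both:
fV = (1/ρ)|∂P/∂n| + V²/R  →  V² − fR·V + fR·V_g = 0
With fR = 1.25×10⁻⁴ × 1014×10³ m = 127 m/s:
V = [fR − √((fR)² − 4 fR V_g)]/2 = [127 − √(127² − 4×127×19.4)]/2 = 24 m/s
Supergeostrophic (V > V_g = 19.4 m/s), as expected around a high.
Converting: 24 m/s × 3.6 = 86.4 km/h

86.4 km/h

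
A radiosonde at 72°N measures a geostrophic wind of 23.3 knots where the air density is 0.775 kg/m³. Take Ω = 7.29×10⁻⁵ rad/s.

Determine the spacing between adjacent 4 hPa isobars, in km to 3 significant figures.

Coriolis parameter at 72°N:
f = 2Ω sin φ = 2 × 7.29×10⁻⁵ × sin 72° = 1.39×10⁻⁴ s⁻¹
Wind speed in SI: 23.3 knots = 12.0 m/s
Geostrophic balance rearranged: |∂P/∂n| = f ρ V_g
|∂P/∂n| = 1.39×10⁻⁴ × 0.775 × 12.0 = 1.29×10⁻³ Pa/m
Isobar spacing: Δn = ΔP/|∂P/∂n| = 400 Pa / 1.29×10⁻³ Pa/m = 310528 m ≈ 311 km

311 km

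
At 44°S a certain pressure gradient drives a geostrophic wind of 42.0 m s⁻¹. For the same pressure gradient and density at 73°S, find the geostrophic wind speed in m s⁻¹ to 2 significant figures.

31 m s⁻¹

With the same pressure gradient and density, V_g ∝ 1/f ∝ 1/sin φ.
V₂ = V₁ · sin φ₁ / sin φ₂ = 42.0 × sin 44° / sin 73°
V₂ = 42.0 × 0.6947/0.9563 = 31 m s⁻¹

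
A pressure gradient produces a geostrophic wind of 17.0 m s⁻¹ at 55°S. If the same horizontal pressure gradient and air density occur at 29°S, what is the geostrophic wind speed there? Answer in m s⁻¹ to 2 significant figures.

With the same pressure gradient and density, V_g ∝ 1/f ∝ 1/sin φ.
V₂ = V₁ · sin φ₁ / sin φ₂ = 17.0 × sin 55° / sin 29°
V₂ = 17.0 × 0.8192/0.4848 = 29 m s⁻¹

29 m s⁻¹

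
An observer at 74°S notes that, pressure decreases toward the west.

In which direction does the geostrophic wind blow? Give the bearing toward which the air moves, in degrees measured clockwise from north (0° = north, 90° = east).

180°

The pressure-gradient force points toward the west (bearing 270°).
Geostrophic balance: in the Southern Hemisphere the Coriolis force deflects motion to the left, so the geostrophic wind blows 90° to the left of the pressure-gradient force (low pressure on the right).
Rotating 270° by 90° counterclockwise gives 180° — the wind blows toward the south.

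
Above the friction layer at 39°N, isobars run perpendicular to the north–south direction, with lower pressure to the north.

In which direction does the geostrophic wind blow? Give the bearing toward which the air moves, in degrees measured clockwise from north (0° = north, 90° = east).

090°

The pressure-gradient force points toward the north (bearing 000°).
Geostrophic balance: in the Northern Hemisphere the Coriolis force deflects motion to the right, so the geostrophic wind blows 90° to the right of the pressure-gradient force (low pressure on the left).
Rotating 000° by 90° clockwise gives 090° — the wind blows toward the east.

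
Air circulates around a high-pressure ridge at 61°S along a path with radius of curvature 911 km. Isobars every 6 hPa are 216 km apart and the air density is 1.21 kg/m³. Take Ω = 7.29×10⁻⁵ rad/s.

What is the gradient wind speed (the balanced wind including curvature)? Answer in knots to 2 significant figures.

Coriolis parameter at 61°S:
f = 2Ω sin φ = 2 × 7.29×10⁻⁵ × sin 61° = 1.28×10⁻⁴ s⁻¹
Pressure gradient: |∂P/∂n| = 600 Pa / 216000 m = 2.78×10⁻³ Pa/m
Geostrophic speed: V_g = |∂P/∂n|/(fρ) = 2.78×10⁻³/(1.28×10⁻⁴ × 1.21) = 18.0 m/s
Around a high, pressure-gradient force acts outward with centrifugal, so Coriolis balances both:
fV = (1/ρ)|∂P/∂n| + V²/R  →  V² − fR·V + fR·V_g = 0
With fR = 1.28×10⁻⁴ × 911×10³ m = 116 m/s:
V = [fR − √((fR)² − 4 fR V_g)]/2 = [116 − √(116² − 4×116×18)]/2 = 22.3 m/s
Supergeostrophic (V > V_g = 18 m/s), as expected around a high.
Converting: 22.3 m/s × 1.944 = 43 knots

43 knots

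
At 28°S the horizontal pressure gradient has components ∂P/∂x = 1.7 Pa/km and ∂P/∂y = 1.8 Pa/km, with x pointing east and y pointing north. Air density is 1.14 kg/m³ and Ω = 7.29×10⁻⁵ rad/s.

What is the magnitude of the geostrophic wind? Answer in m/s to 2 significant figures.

Coriolis parameter at 28°S:
f = 2Ω sin φ = 2 × 7.29×10⁻⁵ × sin 28° = 6.84×10⁻⁵ s⁻¹
In the Southern Hemisphere f is negative: f = −6.84×10⁻⁵ s⁻¹.
Component geostrophic relations (x east, y north):
u_g = −(1/(fρ)) ∂P/∂y,  v_g = (1/(fρ)) ∂P/∂x
u_g = −(1.8×10⁻³)/(−6.84×10⁻⁵ × 1.14) = 23.1 m/s;  v_g = (1.7×10⁻³)/(−6.84×10⁻⁵ × 1.14) = −21.8 m/s
|V_g| = √(u_g² + v_g²) = 31.7 m/s

32 m/s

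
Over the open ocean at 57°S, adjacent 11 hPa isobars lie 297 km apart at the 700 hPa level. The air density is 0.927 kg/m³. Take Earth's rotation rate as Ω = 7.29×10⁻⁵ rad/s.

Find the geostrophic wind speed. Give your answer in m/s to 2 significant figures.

Coriolis parameter at 57°S:
f = 2Ω sin φ = 2 × 7.29×10⁻⁵ × sin 57° = 1.22×10⁻⁴ s⁻¹
Pressure gradient: |∂P/∂n| = 1100 Pa / 297000 m = 3.70×10⁻³ Pa/m
Geostrophic balance (pressure-gradient force = Coriolis force):
V_g = (1/(fρ)) |∂P/∂n| = 3.70×10⁻³ / (1.22×10⁻⁴ × 0.927) = 32.7 m/s

33 m/s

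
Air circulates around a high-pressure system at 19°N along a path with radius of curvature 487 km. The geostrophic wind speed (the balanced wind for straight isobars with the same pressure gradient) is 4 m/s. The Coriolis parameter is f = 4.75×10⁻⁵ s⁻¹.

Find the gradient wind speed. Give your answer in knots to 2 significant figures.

Around a high, pressure-gradient force acts outward with centrifugal, so Coriolis balances both:
fV = (1/ρ)|∂P/∂n| + V²/R  →  V² − fR·V + fR·V_g = 0
With fR = 4.75×10⁻⁵ × 487×10³ m = 23.1 m/s:
V = [fR − √((fR)² − 4 fR V_g)]/2 = [23.1 − √(23.1² − 4×23.1×4)]/2 = 5.14 m/s
Supergeostrophic (V > V_g = 4 m/s), as expected around a high.
Converting: 5.14 m/s × 1.944 = 10.0 knots

10.0 knots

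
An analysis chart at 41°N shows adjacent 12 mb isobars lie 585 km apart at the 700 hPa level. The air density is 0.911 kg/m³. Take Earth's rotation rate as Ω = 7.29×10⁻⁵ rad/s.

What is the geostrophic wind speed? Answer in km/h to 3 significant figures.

Coriolis parameter at 41°N:
f = 2Ω sin φ = 2 × 7.29×10⁻⁵ × sin 41° = 9.57×10⁻⁵ s⁻¹
Pressure gradient: |∂P/∂n| = 1200 Pa / 585000 m = 2.05×10⁻³ Pa/m
Geostrophic balance (pressure-gradient force = Coriolis force):
V_g = (1/(fρ)) |∂P/∂n| = 2.05×10⁻³ / (9.57×10⁻⁵ × 0.911) = 23.5 m/s
Converting: 23.5 m/s × 3.6 = 84.7 km/h

84.7 km/h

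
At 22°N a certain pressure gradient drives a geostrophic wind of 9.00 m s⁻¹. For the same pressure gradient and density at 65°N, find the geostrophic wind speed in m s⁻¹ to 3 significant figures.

With the same pressure gradient and density, V_g ∝ 1/f ∝ 1/sin φ.
V₂ = V₁ · sin φ₁ / sin φ₂ = 9.00 × sin 22° / sin 65°
V₂ = 9.00 × 0.3746/0.9063 = 3.72 m s⁻¹

3.72 m s⁻¹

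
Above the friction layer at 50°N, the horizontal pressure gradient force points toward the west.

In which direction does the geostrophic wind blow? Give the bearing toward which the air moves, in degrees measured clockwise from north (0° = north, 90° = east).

000°

The pressure-gradient force points toward the west (bearing 270°).
Geostrophic balance: in the Northern Hemisphere the Coriolis force deflects motion to the right, so the geostrophic wind blows 90° to the right of the pressure-gradient force (low pressure on the left).
Rotating 270° by 90° clockwise gives 000° — the wind blows toward the north.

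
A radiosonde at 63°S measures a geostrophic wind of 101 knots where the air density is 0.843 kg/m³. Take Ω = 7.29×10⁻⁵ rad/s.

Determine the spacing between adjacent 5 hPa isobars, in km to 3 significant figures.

87.9 km

Coriolis parameter at 63°S:
f = 2Ω sin φ = 2 × 7.29×10⁻⁵ × sin 63° = 1.30×10⁻⁴ s⁻¹
Wind speed in SI: 101 knots = 52.0 m/s
Geostrophic balance rearranged: |∂P/∂n| = f ρ V_g
|∂P/∂n| = 1.30×10⁻⁴ × 0.843 × 52.0 = 5.69×10⁻³ Pa/m
Isobar spacing: Δn = ΔP/|∂P/∂n| = 500 Pa / 5.69×10⁻³ Pa/m = 87871 m ≈ 87.9 km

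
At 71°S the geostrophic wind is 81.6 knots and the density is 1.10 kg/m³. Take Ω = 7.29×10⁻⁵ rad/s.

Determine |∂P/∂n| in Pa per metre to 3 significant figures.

6.37×10⁻³ Pa/m

Coriolis parameter at 71°S:
f = 2Ω sin φ = 2 × 7.29×10⁻⁵ × sin 71° = 1.38×10⁻⁴ s⁻¹
Wind speed in SI: 81.6 knots = 42.0 m/s
Geostrophic balance rearranged: |∂P/∂n| = f ρ V_g
|∂P/∂n| = 1.38×10⁻⁴ × 1.10 × 42.0 = 6.37×10⁻³ Pa/m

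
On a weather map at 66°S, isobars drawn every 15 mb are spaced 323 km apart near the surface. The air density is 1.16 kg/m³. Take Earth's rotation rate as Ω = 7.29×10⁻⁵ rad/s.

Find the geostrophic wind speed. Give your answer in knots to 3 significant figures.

Coriolis parameter at 66°S:
f = 2Ω sin φ = 2 × 7.29×10⁻⁵ × sin 66° = 1.33×10⁻⁴ s⁻¹
Pressure gradient: |∂P/∂n| = 1500 Pa / 323000 m = 4.64×10⁻³ Pa/m
Geostrophic balance (pressure-gradient force = Coriolis force):
V_g = (1/(fρ)) |∂P/∂n| = 4.64×10⁻³ / (1.33×10⁻⁴ × 1.16) = 30.1 m/s
Converting: 30.1 m/s × 1.944 = 58.4 knots

58.4 knots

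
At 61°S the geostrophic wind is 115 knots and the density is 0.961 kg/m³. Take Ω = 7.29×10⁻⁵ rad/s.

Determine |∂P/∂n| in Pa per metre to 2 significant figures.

Coriolis parameter at 61°S:
f = 2Ω sin φ = 2 × 7.29×10⁻⁵ × sin 61° = 1.28×10⁻⁴ s⁻¹
Wind speed in SI: 115 knots = 59.2 m/s
Geostrophic balance rearranged: |∂P/∂n| = f ρ V_g
|∂P/∂n| = 1.28×10⁻⁴ × 0.961 × 59.2 = 7.25×10⁻³ Pa/m

7.2×10⁻³ Pa/m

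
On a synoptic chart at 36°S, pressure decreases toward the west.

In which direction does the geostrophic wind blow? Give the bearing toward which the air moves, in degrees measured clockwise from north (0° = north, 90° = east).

180°

The pressure-gradient force points toward the west (bearing 270°).
Geostrophic balance: in the Southern Hemisphere the Coriolis force deflects motion to the left, so the geostrophic wind blows 90° to the left of the pressure-gradient force (low pressure on the right).
Rotating 270° by 90° counterclockwise gives 180° — the wind blows toward the south.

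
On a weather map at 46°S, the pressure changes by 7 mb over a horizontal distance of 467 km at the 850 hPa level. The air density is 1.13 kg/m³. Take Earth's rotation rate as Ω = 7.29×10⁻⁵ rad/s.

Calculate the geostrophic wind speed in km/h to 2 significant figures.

46 km/h

Coriolis parameter at 46°S:
f = 2Ω sin φ = 2 × 7.29×10⁻⁵ × sin 46° = 1.05×10⁻⁴ s⁻¹
Pressure gradient: |∂P/∂n| = 700 Pa / 467000 m = 1.50×10⁻³ Pa/m
Geostrophic balance (pressure-gradient force = Coriolis force):
V_g = (1/(fρ)) |∂P/∂n| = 1.50×10⁻³ / (1.05×10⁻⁴ × 1.13) = 12.6 m/s
Converting: 12.6 m/s × 3.6 = 46 km/h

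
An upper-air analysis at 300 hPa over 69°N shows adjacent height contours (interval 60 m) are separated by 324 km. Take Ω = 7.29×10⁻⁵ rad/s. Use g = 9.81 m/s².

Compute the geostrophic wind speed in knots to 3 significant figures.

25.9 knots

Coriolis parameter at 69°N:
f = 2Ω sin φ = 2 × 7.29×10⁻⁵ × sin 69° = 1.36×10⁻⁴ s⁻¹
Height gradient: |∂Z/∂n| = 60 m / 324000 m = 1.85×10⁻⁴
On a pressure surface, geostrophic balance gives V_g = (g/f)|∂Z/∂n|:
V_g = 9.81 × 1.85×10⁻⁴ / 1.36×10⁻⁴ = 13.3 m/s
Converting: 13.3 m/s × 1.944 = 25.9 knots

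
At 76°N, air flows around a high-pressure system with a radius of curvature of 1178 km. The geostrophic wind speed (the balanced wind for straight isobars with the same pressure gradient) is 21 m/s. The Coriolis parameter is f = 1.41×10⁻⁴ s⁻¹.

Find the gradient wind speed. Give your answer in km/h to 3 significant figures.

88.8 km/h

Around a high, pressure-gradient force acts outward with centrifugal, so Coriolis balances both:
fV = (1/ρ)|∂P/∂n| + V²/R  →  V² − fR·V + fR·V_g = 0
With fR = 1.41×10⁻⁴ × 1178×10³ m = 166 m/s:
V = [fR − √((fR)² − 4 fR V_g)]/2 = [166 − √(166² − 4×166×21)]/2 = 24.7 m/s
Supergeostrophic (V > V_g = 21 m/s), as expected around a high.
Converting: 24.7 m/s × 3.6 = 88.8 km/h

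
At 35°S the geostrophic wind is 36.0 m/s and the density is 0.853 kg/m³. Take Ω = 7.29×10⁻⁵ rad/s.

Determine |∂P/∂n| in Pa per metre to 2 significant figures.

Coriolis parameter at 35°S:
f = 2Ω sin φ = 2 × 7.29×10⁻⁵ × sin 35° = 8.36×10⁻⁵ s⁻¹
Geostrophic balance rearranged: |∂P/∂n| = f ρ V_g
|∂P/∂n| = 8.36×10⁻⁵ × 0.853 × 36.0 = 2.57×10⁻³ Pa/m

2.6×10⁻³ Pa/m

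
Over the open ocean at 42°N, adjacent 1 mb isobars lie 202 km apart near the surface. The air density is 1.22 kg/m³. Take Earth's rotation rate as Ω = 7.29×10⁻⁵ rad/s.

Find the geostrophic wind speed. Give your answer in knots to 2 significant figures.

Coriolis parameter at 42°N:
f = 2Ω sin φ = 2 × 7.29×10⁻⁵ × sin 42° = 9.76×10⁻⁵ s⁻¹
Pressure gradient: |∂P/∂n| = 100 Pa / 202000 m = 4.95×10⁻⁴ Pa/m
Geostrophic balance (pressure-gradient force = Coriolis force):
V_g = (1/(fρ)) |∂P/∂n| = 4.95×10⁻⁴ / (9.76×10⁻⁵ × 1.22) = 4.16 m/s
Converting: 4.16 m/s × 1.944 = 8.1 knots

8.1 knots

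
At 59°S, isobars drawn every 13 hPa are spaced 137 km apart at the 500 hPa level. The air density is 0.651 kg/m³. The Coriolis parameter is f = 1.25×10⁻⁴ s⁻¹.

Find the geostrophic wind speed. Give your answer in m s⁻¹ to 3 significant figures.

117 m s⁻¹

Pressure gradient: |∂P/∂n| = 1300 Pa / 137000 m = 9.49×10⁻³ Pa/m
Geostrophic balance (pressure-gradient force = Coriolis force):
V_g = (1/(fρ)) |∂P/∂n| = 9.49×10⁻³ / (1.25×10⁻⁴ × 0.651) = 117 m/s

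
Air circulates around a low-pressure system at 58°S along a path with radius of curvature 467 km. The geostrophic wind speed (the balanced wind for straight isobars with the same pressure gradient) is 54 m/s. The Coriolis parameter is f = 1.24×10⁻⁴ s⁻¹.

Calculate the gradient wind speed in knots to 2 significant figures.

Around a low, centrifugal force acts outward with Coriolis, so pressure-gradient force balances both:
(1/ρ)|∂P/∂n| = fV + V²/R  →  V² + fR·V − fR·V_g = 0
With fR = 1.24×10⁻⁴ × 467×10³ m = 57.9 m/s:
V = [−fR + √((fR)² + 4 fR V_g)]/2 = [−57.9 + √(57.9² + 4×57.9×54)]/2 = 34 m/s
Subgeostrophic (V < V_g = 54 m/s), as expected around a low.
Converting: 34 m/s × 1.944 = 66 knots

66 knots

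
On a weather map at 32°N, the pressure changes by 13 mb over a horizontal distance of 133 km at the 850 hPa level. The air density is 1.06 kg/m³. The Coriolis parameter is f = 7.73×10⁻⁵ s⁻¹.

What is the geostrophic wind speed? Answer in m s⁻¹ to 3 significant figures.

Pressure gradient: |∂P/∂n| = 1300 Pa / 133000 m = 9.77×10⁻³ Pa/m
Geostrophic balance (pressure-gradient force = Coriolis force):
V_g = (1/(fρ)) |∂P/∂n| = 9.77×10⁻³ / (7.73×10⁻⁵ × 1.06) = 119 m/s

119 m s⁻¹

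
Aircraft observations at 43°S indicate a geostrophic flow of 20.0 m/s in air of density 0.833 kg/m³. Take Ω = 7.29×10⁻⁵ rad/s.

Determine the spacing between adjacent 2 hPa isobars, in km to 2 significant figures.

Coriolis parameter at 43°S:
f = 2Ω sin φ = 2 × 7.29×10⁻⁵ × sin 43° = 9.94×10⁻⁵ s⁻¹
Geostrophic balance rearranged: |∂P/∂n| = f ρ V_g
|∂P/∂n| = 9.94×10⁻⁵ × 0.833 × 20.0 = 1.66×10⁻³ Pa/m
Isobar spacing: Δn = ΔP/|∂P/∂n| = 200 Pa / 1.66×10⁻³ Pa/m = 120730 m ≈ 120 km

120 km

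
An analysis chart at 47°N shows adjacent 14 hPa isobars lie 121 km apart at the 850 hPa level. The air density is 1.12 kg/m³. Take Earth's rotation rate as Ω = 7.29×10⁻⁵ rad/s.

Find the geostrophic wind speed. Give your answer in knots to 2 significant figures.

Coriolis parameter at 47°N:
f = 2Ω sin φ = 2 × 7.29×10⁻⁵ × sin 47° = 1.07×10⁻⁴ s⁻¹
Pressure gradient: |∂P/∂n| = 1400 Pa / 121000 m = 1.16×10⁻² Pa/m
Geostrophic balance (pressure-gradient force = Coriolis force):
V_g = (1/(fρ)) |∂P/∂n| = 1.16×10⁻² / (1.07×10⁻⁴ × 1.12) = 96.9 m/s
Converting: 96.9 m/s × 1.944 = 190 knots

190 knots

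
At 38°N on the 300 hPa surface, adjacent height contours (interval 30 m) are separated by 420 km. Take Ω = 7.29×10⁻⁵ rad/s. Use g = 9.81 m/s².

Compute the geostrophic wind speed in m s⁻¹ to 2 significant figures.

7.8 m s⁻¹

Coriolis parameter at 38°N:
f = 2Ω sin φ = 2 × 7.29×10⁻⁵ × sin 38° = 8.98×10⁻⁵ s⁻¹
Height gradient: |∂Z/∂n| = 30 m / 420000 m = 7.14×10⁻⁵
On a pressure surface, geostrophic balance gives V_g = (g/f)|∂Z/∂n|:
V_g = 9.81 × 7.14×10⁻⁵ / 8.98×10⁻⁵ = 7.81 m/s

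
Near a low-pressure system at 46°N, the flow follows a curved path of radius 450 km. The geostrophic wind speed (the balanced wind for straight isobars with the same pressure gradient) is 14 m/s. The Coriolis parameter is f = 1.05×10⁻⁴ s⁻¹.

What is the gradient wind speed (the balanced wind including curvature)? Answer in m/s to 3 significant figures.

Around a low, centrifugal force acts outward with Coriolis, so pressure-gradient force balances both:
(1/ρ)|∂P/∂n| = fV + V²/R  →  V² + fR·V − fR·V_g = 0
With fR = 1.05×10⁻⁴ × 450×10³ m = 47.2 m/s:
V = [−fR + √((fR)² + 4 fR V_g)]/2 = [−47.2 + √(47.2² + 4×47.2×14)]/2 = 11.3 m/s
Subgeostrophic (V < V_g = 14 m/s), as expected around a low.

11.3 m/s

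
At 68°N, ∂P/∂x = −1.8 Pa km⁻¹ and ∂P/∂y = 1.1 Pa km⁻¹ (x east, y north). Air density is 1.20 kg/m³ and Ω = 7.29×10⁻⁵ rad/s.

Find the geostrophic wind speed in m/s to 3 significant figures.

13.0 m/s

Coriolis parameter at 68°N:
f = 2Ω sin φ = 2 × 7.29×10⁻⁵ × sin 68° = 1.35×10⁻⁴ s⁻¹
Component geostrophic relations (x east, y north):
u_g = −(1/(fρ)) ∂P/∂y,  v_g = (1/(fρ)) ∂P/∂x
u_g = −(1.1×10⁻³)/(1.35×10⁻⁴ × 1.20) = −6.78 m/s;  v_g = (−1.8×10⁻³)/(1.35×10⁻⁴ × 1.20) = −11.1 m/s
|V_g| = √(u_g² + v_g²) = 13.0 m/s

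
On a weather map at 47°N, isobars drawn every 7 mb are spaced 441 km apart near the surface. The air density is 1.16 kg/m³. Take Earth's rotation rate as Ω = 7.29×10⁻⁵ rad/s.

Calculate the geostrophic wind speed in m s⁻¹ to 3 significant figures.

Coriolis parameter at 47°N:
f = 2Ω sin φ = 2 × 7.29×10⁻⁵ × sin 47° = 1.07×10⁻⁴ s⁻¹
Pressure gradient: |∂P/∂n| = 700 Pa / 441000 m = 1.59×10⁻³ Pa/m
Geostrophic balance (pressure-gradient force = Coriolis force):
V_g = (1/(fρ)) |∂P/∂n| = 1.59×10⁻³ / (1.07×10⁻⁴ × 1.16) = 12.8 m/s

12.8 m s⁻¹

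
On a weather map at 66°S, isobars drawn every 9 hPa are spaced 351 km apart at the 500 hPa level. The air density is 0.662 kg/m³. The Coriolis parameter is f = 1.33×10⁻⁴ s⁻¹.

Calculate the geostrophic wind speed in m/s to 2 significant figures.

Pressure gradient: |∂P/∂n| = 900 Pa / 351000 m = 2.56×10⁻³ Pa/m
Geostrophic balance (pressure-gradient force = Coriolis force):
V_g = (1/(fρ)) |∂P/∂n| = 2.56×10⁻³ / (1.33×10⁻⁴ × 0.662) = 29.1 m/s

29 m/s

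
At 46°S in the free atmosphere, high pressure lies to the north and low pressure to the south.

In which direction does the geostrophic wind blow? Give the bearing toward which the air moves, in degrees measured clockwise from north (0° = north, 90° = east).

090°

The pressure-gradient force points toward the south (bearing 180°).
Geostrophic balance: in the Southern Hemisphere the Coriolis force deflects motion to the left, so the geostrophic wind blows 90° to the left of the pressure-gradient force (low pressure on the right).
Rotating 180° by 90° counterclockwise gives 090° — the wind blows toward the east.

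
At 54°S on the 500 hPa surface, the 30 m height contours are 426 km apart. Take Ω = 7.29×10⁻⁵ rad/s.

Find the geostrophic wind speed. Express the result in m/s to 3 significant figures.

Coriolis parameter at 54°S:
f = 2Ω sin φ = 2 × 7.29×10⁻⁵ × sin 54° = 1.18×10⁻⁴ s⁻¹
Height gradient: |∂Z/∂n| = 30 m / 426000 m = 7.04×10⁻⁵
On a pressure surface, geostrophic balance gives V_g = (g/f)|∂Z/∂n|:
V_g = 9.81 × 7.04×10⁻⁵ / 1.18×10⁻⁴ = 5.86 m/s

5.86 m/s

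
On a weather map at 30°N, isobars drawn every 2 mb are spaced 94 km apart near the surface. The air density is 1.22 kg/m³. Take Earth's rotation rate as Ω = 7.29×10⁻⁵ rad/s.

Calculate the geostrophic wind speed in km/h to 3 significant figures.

86.1 km/h

Coriolis parameter at 30°N:
f = 2Ω sin φ = 2 × 7.29×10⁻⁵ × sin 30° = 7.29×10⁻⁵ s⁻¹
Pressure gradient: |∂P/∂n| = 200 Pa / 94000 m = 2.13×10⁻³ Pa/m
Geostrophic balance (pressure-gradient force = Coriolis force):
V_g = (1/(fρ)) |∂P/∂n| = 2.13×10⁻³ / (7.29×10⁻⁵ × 1.22) = 23.9 m/s
Converting: 23.9 m/s × 3.6 = 86.1 km/h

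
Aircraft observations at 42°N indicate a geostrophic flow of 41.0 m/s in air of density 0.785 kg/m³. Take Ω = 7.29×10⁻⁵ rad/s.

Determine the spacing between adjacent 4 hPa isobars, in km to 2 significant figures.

130 km

Coriolis parameter at 42°N:
f = 2Ω sin φ = 2 × 7.29×10⁻⁵ × sin 42° = 9.76×10⁻⁵ s⁻¹
Geostrophic balance rearranged: |∂P/∂n| = f ρ V_g
|∂P/∂n| = 9.76×10⁻⁵ × 0.785 × 41.0 = 3.14×10⁻³ Pa/m
Isobar spacing: Δn = ΔP/|∂P/∂n| = 400 Pa / 3.14×10⁻³ Pa/m = 127391 m ≈ 130 km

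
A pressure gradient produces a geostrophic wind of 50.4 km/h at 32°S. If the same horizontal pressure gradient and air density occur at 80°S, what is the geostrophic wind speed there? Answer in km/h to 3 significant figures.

With the same pressure gradient and density, V_g ∝ 1/f ∝ 1/sin φ.
V₂ = V₁ · sin φ₁ / sin φ₂ = 50.4 × sin 32° / sin 80°
V₂ = 50.4 × 0.5299/0.9848 = 27.1 km/h

27.1 km/h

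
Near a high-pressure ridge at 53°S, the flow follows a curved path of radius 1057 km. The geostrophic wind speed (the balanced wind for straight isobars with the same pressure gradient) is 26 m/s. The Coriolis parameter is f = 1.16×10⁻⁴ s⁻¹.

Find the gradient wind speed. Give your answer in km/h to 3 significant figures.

135 km/h

Around a high, pressure-gradient force acts outward with centrifugal, so Coriolis balances both:
fV = (1/ρ)|∂P/∂n| + V²/R  →  V² − fR·V + fR·V_g = 0
With fR = 1.16×10⁻⁴ × 1057×10³ m = 123 m/s:
V = [fR − √((fR)² − 4 fR V_g)]/2 = [123 − √(123² − 4×123×26)]/2 = 37.4 m/s
Supergeostrophic (V > V_g = 26 m/s), as expected around a high.
Converting: 37.4 m/s × 3.6 = 135 km/h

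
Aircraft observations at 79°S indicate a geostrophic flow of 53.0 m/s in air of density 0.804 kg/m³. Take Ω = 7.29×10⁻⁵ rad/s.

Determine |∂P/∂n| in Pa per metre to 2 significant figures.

6.1×10⁻³ Pa/m

Coriolis parameter at 79°S:
f = 2Ω sin φ = 2 × 7.29×10⁻⁵ × sin 79° = 1.43×10⁻⁴ s⁻¹
Geostrophic balance rearranged: |∂P/∂n| = f ρ V_g
|∂P/∂n| = 1.43×10⁻⁴ × 0.804 × 53.0 = 6.10×10⁻³ Pa/m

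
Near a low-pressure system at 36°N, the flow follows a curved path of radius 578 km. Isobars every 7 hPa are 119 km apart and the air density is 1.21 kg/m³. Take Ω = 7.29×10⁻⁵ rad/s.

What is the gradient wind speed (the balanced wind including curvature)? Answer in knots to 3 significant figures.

Coriolis parameter at 36°N:
f = 2Ω sin φ = 2 × 7.29×10⁻⁵ × sin 36° = 8.57×10⁻⁵ s⁻¹
Pressure gradient: |∂P/∂n| = 700 Pa / 119000 m = 5.88×10⁻³ Pa/m
Geostrophic speed: V_g = |∂P/∂n|/(fρ) = 5.88×10⁻³/(8.57×10⁻⁵ × 1.21) = 56.7 m/s
Around a low, centrifugal force acts outward with Coriolis, so pressure-gradient force balances both:
(1/ρ)|∂P/∂n| = fV + V²/R  →  V² + fR·V − fR·V_g = 0
With fR = 8.57×10⁻⁵ × 578×10³ m = 49.5 m/s:
V = [−fR + √((fR)² + 4 fR V_g)]/2 = [−49.5 + √(49.5² + 4×49.5×56.7)]/2 = 33.7 m/s
Subgeostrophic (V < V_g = 56.7 m/s), as expected around a low.
Converting: 33.7 m/s × 1.944 = 65.6 knots

65.6 knots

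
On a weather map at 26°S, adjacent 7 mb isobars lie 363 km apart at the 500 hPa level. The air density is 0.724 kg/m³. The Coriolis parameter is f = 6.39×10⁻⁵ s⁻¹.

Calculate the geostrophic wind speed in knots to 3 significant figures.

Pressure gradient: |∂P/∂n| = 700 Pa / 363000 m = 1.93×10⁻³ Pa/m
Geostrophic balance (pressure-gradient force = Coriolis force):
V_g = (1/(fρ)) |∂P/∂n| = 1.93×10⁻³ / (6.39×10⁻⁵ × 0.724) = 41.7 m/s
Converting: 41.7 m/s × 1.944 = 81.0 knots

81.0 knots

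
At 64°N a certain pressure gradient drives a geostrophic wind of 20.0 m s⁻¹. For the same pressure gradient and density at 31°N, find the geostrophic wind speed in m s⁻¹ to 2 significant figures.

35 m s⁻¹

With the same pressure gradient and density, V_g ∝ 1/f ∝ 1/sin φ.
V₂ = V₁ · sin φ₁ / sin φ₂ = 20.0 × sin 64° / sin 31°
V₂ = 20.0 × 0.8988/0.5150 = 35 m s⁻¹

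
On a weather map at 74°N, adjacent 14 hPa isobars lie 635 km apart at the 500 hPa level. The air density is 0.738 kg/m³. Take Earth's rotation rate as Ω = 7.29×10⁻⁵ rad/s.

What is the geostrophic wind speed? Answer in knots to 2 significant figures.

41 knots

Coriolis parameter at 74°N:
f = 2Ω sin φ = 2 × 7.29×10⁻⁵ × sin 74° = 1.40×10⁻⁴ s⁻¹
Pressure gradient: |∂P/∂n| = 1400 Pa / 635000 m = 2.20×10⁻³ Pa/m
Geostrophic balance (pressure-gradient force = Coriolis force):
V_g = (1/(fρ)) |∂P/∂n| = 2.20×10⁻³ / (1.40×10⁻⁴ × 0.738) = 21.3 m/s
Converting: 21.3 m/s × 1.944 = 41 knots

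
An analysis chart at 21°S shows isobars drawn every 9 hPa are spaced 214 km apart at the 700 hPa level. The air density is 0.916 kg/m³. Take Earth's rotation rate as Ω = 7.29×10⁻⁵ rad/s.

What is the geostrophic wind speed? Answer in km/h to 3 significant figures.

Coriolis parameter at 21°S:
f = 2Ω sin φ = 2 × 7.29×10⁻⁵ × sin 21° = 5.23×10⁻⁵ s⁻¹
Pressure gradient: |∂P/∂n| = 900 Pa / 214000 m = 4.21×10⁻³ Pa/m
Geostrophic balance (pressure-gradient force = Coriolis force):
V_g = (1/(fρ)) |∂P/∂n| = 4.21×10⁻³ / (5.23×10⁻⁵ × 0.916) = 87.9 m/s
Converting: 87.9 m/s × 3.6 = 316 km/h

316 km/h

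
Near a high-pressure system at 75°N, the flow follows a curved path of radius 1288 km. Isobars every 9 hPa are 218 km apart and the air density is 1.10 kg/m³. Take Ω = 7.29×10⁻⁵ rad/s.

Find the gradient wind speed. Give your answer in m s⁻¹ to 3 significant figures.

32.5 m s⁻¹

Coriolis parameter at 75°N:
f = 2Ω sin φ = 2 × 7.29×10⁻⁵ × sin 75° = 1.41×10⁻⁴ s⁻¹
Pressure gradient: |∂P/∂n| = 900 Pa / 218000 m = 4.13×10⁻³ Pa/m
Geostrophic speed: V_g = |∂P/∂n|/(fρ) = 4.13×10⁻³/(1.41×10⁻⁴ × 1.10) = 26.6 m/s
Around a high, pressure-gradient force acts outward with centrifugal, so Coriolis balances both:
fV = (1/ρ)|∂P/∂n| + V²/R  →  V² − fR·V + fR·V_g = 0
With fR = 1.41×10⁻⁴ × 1288×10³ m = 181 m/s:
V = [fR − √((fR)² − 4 fR V_g)]/2 = [181 − √(181² − 4×181×26.6)]/2 = 32.5 m/s
Supergeostrophic (V > V_g = 26.6 m/s), as expected around a high.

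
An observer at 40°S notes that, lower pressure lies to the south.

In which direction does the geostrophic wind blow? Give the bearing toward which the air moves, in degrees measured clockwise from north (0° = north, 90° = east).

The pressure-gradient force points toward the south (bearing 180°).
Geostrophic balance: in the Southern Hemisphere the Coriolis force deflects motion to the left, so the geostrophic wind blows 90° to the left of the pressure-gradient force (low pressure on the right).
Rotating 180° by 90° counterclockwise gives 090° — the wind blows toward the east.

090°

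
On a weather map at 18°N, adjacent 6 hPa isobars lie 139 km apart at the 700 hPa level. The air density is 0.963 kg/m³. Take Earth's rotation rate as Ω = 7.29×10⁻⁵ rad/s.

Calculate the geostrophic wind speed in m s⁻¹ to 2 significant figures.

99 m s⁻¹

Coriolis parameter at 18°N:
f = 2Ω sin φ = 2 × 7.29×10⁻⁵ × sin 18° = 4.51×10⁻⁵ s⁻¹
Pressure gradient: |∂P/∂n| = 600 Pa / 139000 m = 4.32×10⁻³ Pa/m
Geostrophic balance (pressure-gradient force = Coriolis force):
V_g = (1/(fρ)) |∂P/∂n| = 4.32×10⁻³ / (4.51×10⁻⁵ × 0.963) = 99.5 m/s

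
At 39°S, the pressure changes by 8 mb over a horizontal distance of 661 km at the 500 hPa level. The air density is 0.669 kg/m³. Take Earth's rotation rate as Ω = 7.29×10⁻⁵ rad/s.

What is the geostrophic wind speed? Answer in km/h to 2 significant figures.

Coriolis parameter at 39°S:
f = 2Ω sin φ = 2 × 7.29×10⁻⁵ × sin 39° = 9.18×10⁻⁵ s⁻¹
Pressure gradient: |∂P/∂n| = 800 Pa / 661000 m = 1.21×10⁻³ Pa/m
Geostrophic balance (pressure-gradient force = Coriolis force):
V_g = (1/(fρ)) |∂P/∂n| = 1.21×10⁻³ / (9.18×10⁻⁵ × 0.669) = 19.7 m/s
Converting: 19.7 m/s × 3.6 = 71 km/h

71 km/h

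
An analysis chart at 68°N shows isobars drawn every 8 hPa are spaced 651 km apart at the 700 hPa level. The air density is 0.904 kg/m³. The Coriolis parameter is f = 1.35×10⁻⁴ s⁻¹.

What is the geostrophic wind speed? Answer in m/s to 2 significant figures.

Pressure gradient: |∂P/∂n| = 800 Pa / 651000 m = 1.23×10⁻³ Pa/m
Geostrophic balance (pressure-gradient force = Coriolis force):
V_g = (1/(fρ)) |∂P/∂n| = 1.23×10⁻³ / (1.35×10⁻⁴ × 0.904) = 10.1 m/s

10 m/s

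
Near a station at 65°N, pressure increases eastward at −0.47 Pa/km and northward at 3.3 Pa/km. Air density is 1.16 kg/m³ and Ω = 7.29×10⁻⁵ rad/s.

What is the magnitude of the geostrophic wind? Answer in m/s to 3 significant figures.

Coriolis parameter at 65°N:
f = 2Ω sin φ = 2 × 7.29×10⁻⁵ × sin 65° = 1.32×10⁻⁴ s⁻¹
Component geostrophic relations (x east, y north):
u_g = −(1/(fρ)) ∂P/∂y,  v_g = (1/(fρ)) ∂P/∂x
u_g = −(3.3×10⁻³)/(1.32×10⁻⁴ × 1.16) = −21.5 m/s;  v_g = (−0.47×10⁻³)/(1.32×10⁻⁴ × 1.16) = −3.07 m/s
|V_g| = √(u_g² + v_g²) = 21.7 m/s

21.7 m/s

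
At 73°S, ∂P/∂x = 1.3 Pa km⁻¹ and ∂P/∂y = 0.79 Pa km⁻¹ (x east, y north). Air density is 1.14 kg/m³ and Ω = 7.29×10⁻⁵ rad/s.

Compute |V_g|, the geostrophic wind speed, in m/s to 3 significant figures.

Coriolis parameter at 73°S:
f = 2Ω sin φ = 2 × 7.29×10⁻⁵ × sin 73° = 1.39×10⁻⁴ s⁻¹
In the Southern Hemisphere f is negative: f = −1.39×10⁻⁴ s⁻¹.
Component geostrophic relations (x east, y north):
u_g = −(1/(fρ)) ∂P/∂y,  v_g = (1/(fρ)) ∂P/∂x
u_g = −(0.79×10⁻³)/(−1.39×10⁻⁴ × 1.14) = 4.97 m/s;  v_g = (1.3×10⁻³)/(−1.39×10⁻⁴ × 1.14) = −8.18 m/s
|V_g| = √(u_g² + v_g²) = 9.57 m/s

9.57 m/s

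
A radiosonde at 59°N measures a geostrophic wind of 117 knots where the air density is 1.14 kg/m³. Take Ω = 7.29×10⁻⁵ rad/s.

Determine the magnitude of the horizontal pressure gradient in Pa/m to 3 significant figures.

Coriolis parameter at 59°N:
f = 2Ω sin φ = 2 × 7.29×10⁻⁵ × sin 59° = 1.25×10⁻⁴ s⁻¹
Wind speed in SI: 117 knots = 60.2 m/s
Geostrophic balance rearranged: |∂P/∂n| = f ρ V_g
|∂P/∂n| = 1.25×10⁻⁴ × 1.14 × 60.2 = 8.58×10⁻³ Pa/m

8.58×10⁻³ Pa/m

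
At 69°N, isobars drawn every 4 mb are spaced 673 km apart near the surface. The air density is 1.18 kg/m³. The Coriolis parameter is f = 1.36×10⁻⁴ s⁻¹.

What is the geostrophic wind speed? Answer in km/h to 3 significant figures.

13.3 km/h

Pressure gradient: |∂P/∂n| = 400 Pa / 673000 m = 5.94×10⁻⁴ Pa/m
Geostrophic balance (pressure-gradient force = Coriolis force):
V_g = (1/(fρ)) |∂P/∂n| = 5.94×10⁻⁴ / (1.36×10⁻⁴ × 1.18) = 3.70 m/s
Converting: 3.70 m/s × 3.6 = 13.3 km/h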